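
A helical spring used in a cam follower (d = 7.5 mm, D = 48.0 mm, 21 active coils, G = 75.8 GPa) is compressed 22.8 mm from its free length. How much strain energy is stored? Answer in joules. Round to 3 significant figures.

k = Gd⁴/(8D³N_a) = (75.8×10³)(7.5⁴)/(8·48.0³·21) = 12.909 N/mm
U = ½kδ² = 0.5 × 12.909 × 22.8² = 3355.2 N·mm = 3.3552 J

3.36 J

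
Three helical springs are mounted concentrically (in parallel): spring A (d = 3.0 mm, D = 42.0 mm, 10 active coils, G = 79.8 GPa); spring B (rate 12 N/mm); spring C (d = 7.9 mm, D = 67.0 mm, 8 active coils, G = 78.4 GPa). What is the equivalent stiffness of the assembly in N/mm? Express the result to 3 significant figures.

29.0 N/mm

k_A = Gd⁴/(8D³N_a) = (79.8×10³)(3.0⁴)/(8·42.0³·10) = 1.0906 N/mm
k_C = Gd⁴/(8D³N_a) = (78.4×10³)(7.9⁴)/(8·67.0³·8) = 15.864 N/mm
Parallel: k_eq = 1.0906 + 12 + 15.864 = 28.955 N/mm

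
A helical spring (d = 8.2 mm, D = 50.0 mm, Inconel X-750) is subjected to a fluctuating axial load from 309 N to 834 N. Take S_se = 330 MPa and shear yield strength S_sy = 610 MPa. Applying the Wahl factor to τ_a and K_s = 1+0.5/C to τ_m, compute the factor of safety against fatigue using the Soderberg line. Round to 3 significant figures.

2.16

C = D/d = 50.0/8.2 = 6.0976; K_W = (4C−1)/(4C−4)+0.615/C = 1.2480; K_s = 1+0.5/C = 1.0820
F_a = (F_max−F_min)/2 = 262.5 N; F_m = (F_max+F_min)/2 = 571.5 N
τ_a = K_W·8F_aD/(πd³) = 1.2480 × 60.617 = 75.65 MPa
τ_m = K_s·8F_mD/(πd³) = 1.0820 × 131.97 = 142.79 MPa
Soderberg: 1/n_f = τ_a/S_se + τ_m/S_sy = 75.65/330 + 142.79/610 = 0.22924 + 0.23409 = 0.46333
n_f = 1/0.46333 = 2.158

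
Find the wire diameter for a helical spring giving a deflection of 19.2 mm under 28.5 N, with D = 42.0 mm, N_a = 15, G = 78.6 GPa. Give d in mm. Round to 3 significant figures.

3.60 mm

Required rate k = F/δ = 28.5/19.2 = 1.4844 N/mm
d = (8D³N_a·k / G)^(1/4) = (8·42.0³·15·1.4844 / (78.6×10³))^0.25
  = (167.9)^0.25 = 3.5997 mm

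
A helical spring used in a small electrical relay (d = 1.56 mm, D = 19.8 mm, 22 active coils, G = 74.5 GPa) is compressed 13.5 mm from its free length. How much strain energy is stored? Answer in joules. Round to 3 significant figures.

k = Gd⁴/(8D³N_a) = (74.5×10³)(1.56⁴)/(8·19.8³·22) = 0.32296 N/mm
U = ½kδ² = 0.5 × 0.32296 × 13.5² = 29.43 N·mm = 0.02943 J

0.0294 J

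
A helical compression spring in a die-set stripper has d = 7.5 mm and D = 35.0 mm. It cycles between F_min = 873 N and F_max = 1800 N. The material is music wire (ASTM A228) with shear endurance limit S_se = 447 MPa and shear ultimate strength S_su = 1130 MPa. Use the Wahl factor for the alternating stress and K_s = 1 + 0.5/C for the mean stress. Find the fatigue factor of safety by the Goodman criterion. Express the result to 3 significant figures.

1.76

C = D/d = 35.0/7.5 = 4.6667; K_W = (4C−1)/(4C−4)+0.615/C = 1.3363; K_s = 1+0.5/C = 1.1071
F_a = (F_max−F_min)/2 = 463.5 N; F_m = (F_max+F_min)/2 = 1336.5 N
τ_a = K_W·8F_aD/(πd³) = 1.3363 × 97.921 = 130.85 MPa
τ_m = K_s·8F_mD/(πd³) = 1.1071 × 282.35 = 312.61 MPa
Goodman: 1/n_f = τ_a/S_se + τ_m/S_su = 130.85/447 + 312.61/1130 = 0.29274 + 0.27664 = 0.56938
n_f = 1/0.56938 = 1.756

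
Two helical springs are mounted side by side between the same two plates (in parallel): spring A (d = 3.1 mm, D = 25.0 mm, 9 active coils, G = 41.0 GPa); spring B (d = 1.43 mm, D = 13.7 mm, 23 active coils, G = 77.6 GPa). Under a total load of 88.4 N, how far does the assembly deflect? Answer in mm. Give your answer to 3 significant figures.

k_A = Gd⁴/(8D³N_a) = (41.0×10³)(3.1⁴)/(8·25.0³·9) = 3.3657 N/mm
k_B = Gd⁴/(8D³N_a) = (77.6×10³)(1.43⁴)/(8·13.7³·23) = 0.68585 N/mm
Parallel: k_eq = 3.3657 + 0.68585 = 4.0516 N/mm
δ = F/k_eq = 88.4/4.0516 = 21.819 mm

21.8 mm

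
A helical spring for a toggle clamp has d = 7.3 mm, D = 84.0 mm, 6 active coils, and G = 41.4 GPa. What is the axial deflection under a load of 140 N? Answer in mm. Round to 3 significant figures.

k = Gd⁴/(8D³N_a) = (41.4×10³)(7.3⁴)/(8·84.0³·6) = 4.1325 N/mm
δ = F/k = 140 / 4.1325 = 33.878 mm

33.9 mm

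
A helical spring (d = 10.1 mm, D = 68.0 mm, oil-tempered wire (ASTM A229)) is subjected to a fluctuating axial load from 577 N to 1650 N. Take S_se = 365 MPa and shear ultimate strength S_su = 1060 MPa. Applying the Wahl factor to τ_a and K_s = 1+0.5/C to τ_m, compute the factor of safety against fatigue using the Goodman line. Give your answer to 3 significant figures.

C = D/d = 68.0/10.1 = 6.7327; K_W = (4C−1)/(4C−4)+0.615/C = 1.2222; K_s = 1+0.5/C = 1.0743
F_a = (F_max−F_min)/2 = 536.5 N; F_m = (F_max+F_min)/2 = 1113.5 N
τ_a = K_W·8F_aD/(πd³) = 1.2222 × 90.168 = 110.2 MPa
τ_m = K_s·8F_mD/(πd³) = 1.0743 × 187.14 = 201.04 MPa
Goodman: 1/n_f = τ_a/S_se + τ_m/S_su = 110.2/365 + 201.04/1060 = 0.30192 + 0.18966 = 0.49158
n_f = 1/0.49158 = 2.034

2.03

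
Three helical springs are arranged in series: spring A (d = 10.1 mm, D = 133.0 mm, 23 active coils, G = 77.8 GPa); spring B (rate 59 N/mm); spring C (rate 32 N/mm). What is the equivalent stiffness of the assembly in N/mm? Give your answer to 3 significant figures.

1.72 N/mm

k_A = Gd⁴/(8D³N_a) = (77.8×10³)(10.1⁴)/(8·133.0³·23) = 1.8702 N/mm
Series: 1/k_eq = 1/1.8702 + 1/59 + 1/32 = 0.5829; k_eq = 1.7156 N/mm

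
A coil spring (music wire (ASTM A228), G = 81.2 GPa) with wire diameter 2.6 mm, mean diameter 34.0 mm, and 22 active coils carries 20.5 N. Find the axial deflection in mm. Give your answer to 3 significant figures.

38.2 mm

k = Gd⁴/(8D³N_a) = (81.2×10³)(2.6⁴)/(8·34.0³·22) = 0.53641 N/mm
δ = F/k = 20.5 / 0.53641 = 38.217 mm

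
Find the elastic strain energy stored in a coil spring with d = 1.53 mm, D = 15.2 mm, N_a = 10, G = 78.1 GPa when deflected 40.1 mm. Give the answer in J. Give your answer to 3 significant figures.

1.22 J

k = Gd⁴/(8D³N_a) = (78.1×10³)(1.53⁴)/(8·15.2³·10) = 1.5233 N/mm
U = ½kδ² = 0.5 × 1.5233 × 40.1² = 1224.8 N·mm = 1.2248 J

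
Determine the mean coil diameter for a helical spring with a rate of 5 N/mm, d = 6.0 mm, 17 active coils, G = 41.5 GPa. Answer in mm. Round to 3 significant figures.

D = (Gd⁴/(8N_a·k))^(1/3) = (41.5×10³·6.0⁴/(8·17·5))^(1/3)
  = (79094.1)^(1/3) = 42.9254 mm

42.9 mm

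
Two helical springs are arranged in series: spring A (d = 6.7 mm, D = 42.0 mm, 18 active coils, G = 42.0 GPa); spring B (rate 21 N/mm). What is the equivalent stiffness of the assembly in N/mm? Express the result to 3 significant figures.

k_A = Gd⁴/(8D³N_a) = (42.0×10³)(6.7⁴)/(8·42.0³·18) = 7.933 N/mm
Series: 1/k_eq = 1/7.933 + 1/21 = 0.17367; k_eq = 5.7579 N/mm

5.76 N/mm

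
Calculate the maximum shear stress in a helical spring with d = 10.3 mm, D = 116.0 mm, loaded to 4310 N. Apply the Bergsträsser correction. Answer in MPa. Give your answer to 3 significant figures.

Spring index C = D/d = 116.0/10.3 = 11.2621
K_B = (4C+2)/(4C−3) = 47.049/42.049 = 1.1189
τ₀ = 8FD/(πd³) = 8·4310·116.0/(π·10.3³) = 3.99968e+06/3432.9 = 1165.1 MPa
τ_max = K·τ₀ = 1.1189 × 1165.1 = 1303.6 MPa

1300 MPa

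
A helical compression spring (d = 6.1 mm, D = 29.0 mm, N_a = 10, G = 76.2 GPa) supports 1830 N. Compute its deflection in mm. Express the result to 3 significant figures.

k = Gd⁴/(8D³N_a) = (76.2×10³)(6.1⁴)/(8·29.0³·10) = 54.074 N/mm
δ = F/k = 1830 / 54.074 = 33.842 mm

33.8 mm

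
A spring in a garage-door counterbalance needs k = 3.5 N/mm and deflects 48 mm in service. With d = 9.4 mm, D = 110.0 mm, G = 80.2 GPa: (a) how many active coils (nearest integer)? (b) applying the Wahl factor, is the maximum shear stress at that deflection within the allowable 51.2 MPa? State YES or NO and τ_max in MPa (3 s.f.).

N_a = Gd⁴/(8D³k) = (80.2×10³)(9.4⁴)/(8·110.0³·3.5) = 16.8 → N_a = 17
Actual rate k = Gd⁴/(8D³·17) = 3.4591 N/mm
Working load F = kδ = 3.4591·48 = 166.04 N
C = 110.0/9.4 = 11.7021; K_W = (4C−1)/(4C−4)+0.615/C = 1.1226
τ_max = K_W·8FD/(πd³) = 1.1226·55.996 = 62.863 MPa
τ_max > 51.2 MPa → exceeds allowable

(a) 17 coils; (b) NO, τ_max = 62.9 MPa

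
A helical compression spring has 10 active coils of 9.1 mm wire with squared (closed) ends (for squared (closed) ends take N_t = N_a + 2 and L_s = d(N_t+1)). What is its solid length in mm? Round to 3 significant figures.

squared (closed) ends: N_t = N_a + 2 = 10 + 2 = 12
L_s = d·(N_t+1) = 9.1 × 13 = 118.3 mm

118 mm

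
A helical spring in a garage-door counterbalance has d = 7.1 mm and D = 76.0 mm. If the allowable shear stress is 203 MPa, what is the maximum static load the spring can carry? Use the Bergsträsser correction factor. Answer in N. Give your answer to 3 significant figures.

C = D/d = 76.0/7.1 = 10.7042
K_B = (4C+2)/(4C−3) = 44.817/39.817 = 1.1256
τ_max = K·8FD/(πd³) → F_max = τ_allow·πd³/(8DK)
F_max = 203·π·7.1³/(8·76.0·1.1256) = 2.2826e+05/684.35 = 333.54 N

334 N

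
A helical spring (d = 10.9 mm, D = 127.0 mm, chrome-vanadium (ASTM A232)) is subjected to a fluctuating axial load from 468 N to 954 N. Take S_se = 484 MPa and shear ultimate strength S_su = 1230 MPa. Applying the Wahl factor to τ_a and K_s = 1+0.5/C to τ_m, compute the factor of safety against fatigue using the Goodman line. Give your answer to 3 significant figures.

C = D/d = 127.0/10.9 = 11.6514; K_W = (4C−1)/(4C−4)+0.615/C = 1.1232; K_s = 1+0.5/C = 1.0429
F_a = (F_max−F_min)/2 = 243 N; F_m = (F_max+F_min)/2 = 711 N
τ_a = K_W·8F_aD/(πd³) = 1.1232 × 60.683 = 68.16 MPa
τ_m = K_s·8F_mD/(πd³) = 1.0429 × 177.56 = 185.17 MPa
Goodman: 1/n_f = τ_a/S_se + τ_m/S_su = 68.16/484 + 185.17/1230 = 0.14083 + 0.15055 = 0.29137
n_f = 1/0.29137 = 3.432

3.43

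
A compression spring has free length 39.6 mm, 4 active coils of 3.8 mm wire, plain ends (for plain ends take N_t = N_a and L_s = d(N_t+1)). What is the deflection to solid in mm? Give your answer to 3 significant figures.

20.6 mm

N_t = 4; L_s = 3.8·5 = 19 mm
δ_solid = L₀ − L_s = 39.6 − 19 = 20.6 mm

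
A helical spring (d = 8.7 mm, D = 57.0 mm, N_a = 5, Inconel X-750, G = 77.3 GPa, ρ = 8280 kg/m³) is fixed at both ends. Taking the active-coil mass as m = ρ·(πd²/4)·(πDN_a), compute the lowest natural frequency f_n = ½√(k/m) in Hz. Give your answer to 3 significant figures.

184 Hz

k = Gd⁴/(8D³N_a) = (77.3×10³)(8.7⁴)/(8·57.0³·5) = 59.782 N/mm = 59782 N/m
Wire length L = πDN_a = π·57.0·5 = 895.35 mm
m = ρ·(πd²/4)·L = 8280 × 59.447×10⁻⁶ m² × 0.89535 m = 0.44071 kg
f_n = ½√(k/m) = 0.5·√(59782/0.44071) = 0.5·√(1.3565e+05) = 184.15 Hz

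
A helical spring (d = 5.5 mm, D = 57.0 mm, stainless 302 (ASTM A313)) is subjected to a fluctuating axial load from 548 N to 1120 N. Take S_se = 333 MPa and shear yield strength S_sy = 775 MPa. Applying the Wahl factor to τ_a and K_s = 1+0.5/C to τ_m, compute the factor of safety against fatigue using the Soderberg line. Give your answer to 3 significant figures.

0.544

C = D/d = 57.0/5.5 = 10.3636; K_W = (4C−1)/(4C−4)+0.615/C = 1.1394; K_s = 1+0.5/C = 1.0482
F_a = (F_max−F_min)/2 = 286 N; F_m = (F_max+F_min)/2 = 834 N
τ_a = K_W·8F_aD/(πd³) = 1.1394 × 249.51 = 284.3 MPa
τ_m = K_s·8F_mD/(πd³) = 1.0482 × 727.6 = 762.7 MPa
Soderberg: 1/n_f = τ_a/S_se + τ_m/S_sy = 284.3/333 + 762.7/775 = 0.85377 + 0.98413 = 1.8379
n_f = 1/1.8379 = 0.5441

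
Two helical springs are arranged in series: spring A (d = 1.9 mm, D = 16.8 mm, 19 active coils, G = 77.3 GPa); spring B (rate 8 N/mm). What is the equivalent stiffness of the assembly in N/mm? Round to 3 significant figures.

k_A = Gd⁴/(8D³N_a) = (77.3×10³)(1.9⁴)/(8·16.8³·19) = 1.3977 N/mm
Series: 1/k_eq = 1/1.3977 + 1/8 = 0.84045; k_eq = 1.1898 N/mm

1.19 N/mm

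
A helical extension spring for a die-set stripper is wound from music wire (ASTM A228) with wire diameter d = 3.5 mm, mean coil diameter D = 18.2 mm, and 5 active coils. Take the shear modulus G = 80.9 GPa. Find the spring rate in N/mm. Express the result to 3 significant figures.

50.3 N/mm

k = Gd⁴/(8D³N_a) = (80.9×10³ × 3.5⁴) / (8 × 18.2³ × 5)
  = 1.21401e+07 / 241143 = 50.344 N/mm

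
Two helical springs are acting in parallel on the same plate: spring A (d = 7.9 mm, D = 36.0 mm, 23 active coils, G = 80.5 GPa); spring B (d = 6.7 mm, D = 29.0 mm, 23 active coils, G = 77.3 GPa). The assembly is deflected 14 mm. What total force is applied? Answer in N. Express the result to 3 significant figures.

k_A = Gd⁴/(8D³N_a) = (80.5×10³)(7.9⁴)/(8·36.0³·23) = 36.524 N/mm
k_B = Gd⁴/(8D³N_a) = (77.3×10³)(6.7⁴)/(8·29.0³·23) = 34.711 N/mm
Parallel: k_eq = 36.524 + 34.711 = 71.235 N/mm
F = k_eq·δ = 71.235·14 = 997.29 N

997 N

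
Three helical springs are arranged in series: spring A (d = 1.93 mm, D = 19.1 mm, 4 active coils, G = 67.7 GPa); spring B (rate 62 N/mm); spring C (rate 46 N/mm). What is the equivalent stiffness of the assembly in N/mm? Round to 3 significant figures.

k_A = Gd⁴/(8D³N_a) = (67.7×10³)(1.93⁴)/(8·19.1³·4) = 4.2128 N/mm
Series: 1/k_eq = 1/4.2128 + 1/62 + 1/46 = 0.27524; k_eq = 3.6332 N/mm

3.63 N/mm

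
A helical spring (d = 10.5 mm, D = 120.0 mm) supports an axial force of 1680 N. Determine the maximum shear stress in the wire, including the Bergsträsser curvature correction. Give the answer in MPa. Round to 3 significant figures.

Spring index C = D/d = 120.0/10.5 = 11.4286
K_B = (4C+2)/(4C−3) = 47.714/42.714 = 1.1171
τ₀ = 8FD/(πd³) = 8·1680·120.0/(π·10.5³) = 1.6128e+06/3636.8 = 443.47 MPa
τ_max = K·τ₀ = 1.1171 × 443.47 = 495.38 MPa

495 MPa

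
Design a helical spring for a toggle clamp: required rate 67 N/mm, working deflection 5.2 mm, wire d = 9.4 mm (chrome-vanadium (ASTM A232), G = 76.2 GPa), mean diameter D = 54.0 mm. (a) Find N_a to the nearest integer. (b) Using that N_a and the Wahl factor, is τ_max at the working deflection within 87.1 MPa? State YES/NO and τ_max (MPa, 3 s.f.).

(a) 7 coils; (b) YES, τ_max = 73.5 MPa

N_a = Gd⁴/(8D³k) = (76.2×10³)(9.4⁴)/(8·54.0³·67) = 7.049 → N_a = 7
Actual rate k = Gd⁴/(8D³·7) = 67.468 N/mm
Working load F = kδ = 67.468·5.2 = 350.83 N
C = 54.0/9.4 = 5.7447; K_W = (4C−1)/(4C−4)+0.615/C = 1.2651
τ_max = K_W·8FD/(πd³) = 1.2651·58.083 = 73.483 MPa
τ_max ≤ 87.1 MPa → acceptable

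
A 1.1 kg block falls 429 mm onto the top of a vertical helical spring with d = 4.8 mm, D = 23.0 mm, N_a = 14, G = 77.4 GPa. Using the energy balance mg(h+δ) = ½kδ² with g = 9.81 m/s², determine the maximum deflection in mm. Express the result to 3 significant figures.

17.9 mm

k = Gd⁴/(8D³N_a) = (77.4×10³)(4.8⁴)/(8·23.0³·14) = 30.151 N/mm
W = mg = 1.1 × 9.81 = 10.791 N
½kδ² − Wδ − Wh = 0 → δ = (W + √(W² + 2kWh))/k
δ = (10.791 + √(116.45 + 279160))/30.151 = (10.791 + 528.47)/30.151 = 17.885 mm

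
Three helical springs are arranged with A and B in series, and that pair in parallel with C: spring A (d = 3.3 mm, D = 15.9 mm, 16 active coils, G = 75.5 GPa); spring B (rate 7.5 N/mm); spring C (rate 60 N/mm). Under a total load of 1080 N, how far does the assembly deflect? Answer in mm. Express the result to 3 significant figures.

k_A = Gd⁴/(8D³N_a) = (75.5×10³)(3.3⁴)/(8·15.9³·16) = 17.402 N/mm
Springs A,B series: k_AB = 1/(1/17.402+1/7.5) = 5.2412 N/mm; parallel with C: k_eq = 5.2412+60 = 65.241 N/mm
δ = F/k_eq = 1080/65.241 = 16.554 mm

16.6 mm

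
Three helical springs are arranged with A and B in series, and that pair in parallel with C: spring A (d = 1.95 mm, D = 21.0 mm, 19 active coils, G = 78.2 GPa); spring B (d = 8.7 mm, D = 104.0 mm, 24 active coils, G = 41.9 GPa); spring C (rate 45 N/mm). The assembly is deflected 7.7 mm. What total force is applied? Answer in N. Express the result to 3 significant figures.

k_A = Gd⁴/(8D³N_a) = (78.2×10³)(1.95⁴)/(8·21.0³·19) = 0.80324 N/mm
k_B = Gd⁴/(8D³N_a) = (41.9×10³)(8.7⁴)/(8·104.0³·24) = 1.1114 N/mm
Springs A,B series: k_AB = 1/(1/0.80324+1/1.1114) = 0.46627 N/mm; parallel with C: k_eq = 0.46627+45 = 45.466 N/mm
F = k_eq·δ = 45.466·7.7 = 350.09 N

350 N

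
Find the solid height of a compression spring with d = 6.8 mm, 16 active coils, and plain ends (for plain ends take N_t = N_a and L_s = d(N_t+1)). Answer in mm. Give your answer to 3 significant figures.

116 mm

plain ends: N_t = N_a = 16
L_s = d·(N_t+1) = 6.8 × 17 = 115.6 mm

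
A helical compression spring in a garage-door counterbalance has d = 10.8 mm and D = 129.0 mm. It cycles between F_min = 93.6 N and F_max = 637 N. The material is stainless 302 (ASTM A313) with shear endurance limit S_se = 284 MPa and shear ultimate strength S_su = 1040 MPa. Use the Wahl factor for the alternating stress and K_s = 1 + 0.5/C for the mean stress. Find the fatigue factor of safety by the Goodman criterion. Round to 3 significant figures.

C = D/d = 129.0/10.8 = 11.9444; K_W = (4C−1)/(4C−4)+0.615/C = 1.1200; K_s = 1+0.5/C = 1.0419
F_a = (F_max−F_min)/2 = 271.7 N; F_m = (F_max+F_min)/2 = 365.3 N
τ_a = K_W·8F_aD/(πd³) = 1.1200 × 70.851 = 79.355 MPa
τ_m = K_s·8F_mD/(πd³) = 1.0419 × 95.259 = 99.247 MPa
Goodman: 1/n_f = τ_a/S_se + τ_m/S_su = 79.355/284 + 99.247/1040 = 0.27942 + 0.09543 = 0.37485
n_f = 1/0.37485 = 2.668

2.67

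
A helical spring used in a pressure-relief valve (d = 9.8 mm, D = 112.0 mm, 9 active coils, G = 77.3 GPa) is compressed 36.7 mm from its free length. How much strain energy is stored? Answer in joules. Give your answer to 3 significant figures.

4.75 J

k = Gd⁴/(8D³N_a) = (77.3×10³)(9.8⁴)/(8·112.0³·9) = 7.0485 N/mm
U = ½kδ² = 0.5 × 7.0485 × 36.7² = 4746.8 N·mm = 4.7468 J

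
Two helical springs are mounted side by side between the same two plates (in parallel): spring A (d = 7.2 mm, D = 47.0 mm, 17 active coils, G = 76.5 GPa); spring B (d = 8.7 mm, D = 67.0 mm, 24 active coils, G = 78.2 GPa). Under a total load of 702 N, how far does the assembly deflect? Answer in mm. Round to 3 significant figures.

k_A = Gd⁴/(8D³N_a) = (76.5×10³)(7.2⁴)/(8·47.0³·17) = 14.56 N/mm
k_B = Gd⁴/(8D³N_a) = (78.2×10³)(8.7⁴)/(8·67.0³·24) = 7.7581 N/mm
Parallel: k_eq = 14.56 + 7.7581 = 22.318 N/mm
δ = F/k_eq = 702/22.318 = 31.454 mm

31.5 mm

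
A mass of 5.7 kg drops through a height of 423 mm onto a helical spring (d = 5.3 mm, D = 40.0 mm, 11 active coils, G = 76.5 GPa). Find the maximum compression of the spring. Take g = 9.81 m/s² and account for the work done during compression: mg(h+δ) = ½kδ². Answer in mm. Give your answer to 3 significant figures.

71.9 mm

k = Gd⁴/(8D³N_a) = (76.5×10³)(5.3⁴)/(8·40.0³·11) = 10.718 N/mm
W = mg = 5.7 × 9.81 = 55.917 N
½kδ² − Wδ − Wh = 0 → δ = (W + √(W² + 2kWh))/k
δ = (55.917 + √(3126.7 + 507010))/10.718 = (55.917 + 714.24)/10.718 = 71.858 mm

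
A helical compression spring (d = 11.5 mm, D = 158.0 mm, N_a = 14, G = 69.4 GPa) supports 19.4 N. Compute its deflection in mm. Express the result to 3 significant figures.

7.06 mm

k = Gd⁴/(8D³N_a) = (69.4×10³)(11.5⁴)/(8·158.0³·14) = 2.7477 N/mm
δ = F/k = 19.4 / 2.7477 = 7.0606 mm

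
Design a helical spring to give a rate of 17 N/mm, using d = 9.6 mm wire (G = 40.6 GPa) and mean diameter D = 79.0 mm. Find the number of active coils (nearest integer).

5

N_a = Gd⁴/(8D³k) = (40.6×10³ × 9.6⁴)/(8 × 79.0³ × 17)
    = 3.44835e+08 / 6.70533e+07 = 5.143 → 5 coils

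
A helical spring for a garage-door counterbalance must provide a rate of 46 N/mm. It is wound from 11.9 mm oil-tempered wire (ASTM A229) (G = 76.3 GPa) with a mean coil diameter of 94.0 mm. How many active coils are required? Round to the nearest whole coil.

N_a = Gd⁴/(8D³k) = (76.3×10³ × 11.9⁴)/(8 × 94.0³ × 46)
    = 1.53007e+09 / 3.05655e+08 = 5.006 → 5 coils

5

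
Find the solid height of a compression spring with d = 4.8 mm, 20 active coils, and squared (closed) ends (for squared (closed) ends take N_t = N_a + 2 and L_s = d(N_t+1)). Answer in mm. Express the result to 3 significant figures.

110 mm

squared (closed) ends: N_t = N_a + 2 = 20 + 2 = 22
L_s = d·(N_t+1) = 4.8 × 23 = 110.4 mm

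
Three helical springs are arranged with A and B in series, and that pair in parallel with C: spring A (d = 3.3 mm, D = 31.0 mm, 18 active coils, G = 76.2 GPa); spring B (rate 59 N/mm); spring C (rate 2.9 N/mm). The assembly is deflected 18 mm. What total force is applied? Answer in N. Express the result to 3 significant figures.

k_A = Gd⁴/(8D³N_a) = (76.2×10³)(3.3⁴)/(8·31.0³·18) = 2.1065 N/mm
Springs A,B series: k_AB = 1/(1/2.1065+1/59) = 2.0339 N/mm; parallel with C: k_eq = 2.0339+2.9 = 4.9339 N/mm
F = k_eq·δ = 4.9339·18 = 88.81 N

88.8 N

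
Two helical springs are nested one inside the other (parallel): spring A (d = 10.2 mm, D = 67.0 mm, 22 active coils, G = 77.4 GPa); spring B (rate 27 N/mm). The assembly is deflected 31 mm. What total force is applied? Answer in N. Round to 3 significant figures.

1330 N

k_A = Gd⁴/(8D³N_a) = (77.4×10³)(10.2⁴)/(8·67.0³·22) = 15.827 N/mm
Parallel: k_eq = 15.827 + 27 = 42.827 N/mm
F = k_eq·δ = 42.827·31 = 1327.6 N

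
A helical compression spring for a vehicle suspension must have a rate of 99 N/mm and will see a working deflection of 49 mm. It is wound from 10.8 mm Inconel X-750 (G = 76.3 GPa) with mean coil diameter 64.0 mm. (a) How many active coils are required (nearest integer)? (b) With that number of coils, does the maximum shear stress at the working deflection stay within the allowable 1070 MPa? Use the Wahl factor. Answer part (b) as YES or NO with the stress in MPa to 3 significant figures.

N_a = Gd⁴/(8D³k) = (76.3×10³)(10.8⁴)/(8·64.0³·99) = 5 → N_a = 5
Actual rate k = Gd⁴/(8D³·5) = 98.996 N/mm
Working load F = kδ = 98.996·49 = 4850.8 N
C = 64.0/10.8 = 5.9259; K_W = (4C−1)/(4C−4)+0.615/C = 1.2560
τ_max = K_W·8FD/(πd³) = 1.2560·627.57 = 788.26 MPa
τ_max ≤ 1070 MPa → acceptable

(a) 5 coils; (b) YES, τ_max = 788 MPa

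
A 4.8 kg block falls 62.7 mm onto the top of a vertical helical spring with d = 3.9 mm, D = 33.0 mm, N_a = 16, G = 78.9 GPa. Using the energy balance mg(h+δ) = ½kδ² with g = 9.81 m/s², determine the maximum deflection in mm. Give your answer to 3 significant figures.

k = Gd⁴/(8D³N_a) = (78.9×10³)(3.9⁴)/(8·33.0³·16) = 3.9681 N/mm
W = mg = 4.8 × 9.81 = 47.088 N
½kδ² − Wδ − Wh = 0 → δ = (W + √(W² + 2kWh))/k
δ = (47.088 + √(2217.3 + 23431))/3.9681 = (47.088 + 160.15)/3.9681 = 52.226 mm

52.2 mm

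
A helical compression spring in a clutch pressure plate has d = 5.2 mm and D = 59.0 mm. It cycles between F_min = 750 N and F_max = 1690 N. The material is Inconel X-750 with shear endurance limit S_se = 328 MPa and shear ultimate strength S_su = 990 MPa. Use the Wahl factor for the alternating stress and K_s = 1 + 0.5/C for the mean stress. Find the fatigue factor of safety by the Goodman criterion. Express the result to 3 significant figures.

0.323

C = D/d = 59.0/5.2 = 11.3462; K_W = (4C−1)/(4C−4)+0.615/C = 1.1267; K_s = 1+0.5/C = 1.0441
F_a = (F_max−F_min)/2 = 470 N; F_m = (F_max+F_min)/2 = 1220 N
τ_a = K_W·8F_aD/(πd³) = 1.1267 × 502.2 = 565.83 MPa
τ_m = K_s·8F_mD/(πd³) = 1.0441 × 1303.6 = 1361 MPa
Goodman: 1/n_f = τ_a/S_se + τ_m/S_su = 565.83/328 + 1361/990 = 1.72509 + 1.37479 = 3.0999
n_f = 1/3.0999 = 0.3226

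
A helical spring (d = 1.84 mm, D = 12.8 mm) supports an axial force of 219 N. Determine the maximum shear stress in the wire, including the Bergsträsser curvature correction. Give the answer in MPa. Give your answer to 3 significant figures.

1380 MPa

Spring index C = D/d = 12.8/1.84 = 6.9565
K_B = (4C+2)/(4C−3) = 29.826/24.826 = 1.2014
τ₀ = 8FD/(πd³) = 8·219·12.8/(π·1.84³) = 22425.6/19.571 = 1145.9 MPa
τ_max = K·τ₀ = 1.2014 × 1145.9 = 1376.7 MPa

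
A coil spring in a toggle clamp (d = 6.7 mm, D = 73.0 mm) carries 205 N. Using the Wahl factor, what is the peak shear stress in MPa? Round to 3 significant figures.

Spring index C = D/d = 73.0/6.7 = 10.8955
K_W = (4C−1)/(4C−4) + 0.615/C = 42.582/39.582 + 0.0564 = 1.1322
τ₀ = 8FD/(πd³) = 8·205·73.0/(π·6.7³) = 119720/944.87 = 126.7 MPa
τ_max = K·τ₀ = 1.1322 × 126.7 = 143.46 MPa

143 MPa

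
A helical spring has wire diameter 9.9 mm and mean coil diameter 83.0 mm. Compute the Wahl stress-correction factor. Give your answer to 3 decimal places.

C = D/d = 83.0/9.9 = 8.3838
K_W = (4C−1)/(4C−4) + 0.615/C = 32.535/29.535 + 0.0734 = 1.1749

1.175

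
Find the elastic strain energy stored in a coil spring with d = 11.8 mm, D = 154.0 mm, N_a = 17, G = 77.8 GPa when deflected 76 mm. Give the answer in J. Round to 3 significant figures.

8.77 J

k = Gd⁴/(8D³N_a) = (77.8×10³)(11.8⁴)/(8·154.0³·17) = 3.0367 N/mm
U = ½kδ² = 0.5 × 3.0367 × 76² = 8770.1 N·mm = 8.7701 J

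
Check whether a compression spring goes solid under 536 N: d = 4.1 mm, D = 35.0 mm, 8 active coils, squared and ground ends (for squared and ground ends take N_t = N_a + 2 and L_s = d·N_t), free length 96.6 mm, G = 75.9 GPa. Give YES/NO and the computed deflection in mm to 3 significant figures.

k = Gd⁴/(8D³N_a) = (75.9×10³)(4.1⁴)/(8·35.0³·8) = 7.8162 N/mm
N_t = 10; L_s = 4.1·10 = 41 mm; δ_solid = L₀ − L_s = 96.6 − 41 = 55.6 mm
δ = F/k = 536/7.8162 = 68.576 mm
δ ≥ δ_solid → spring goes solid

YES, δ = 68.6 mm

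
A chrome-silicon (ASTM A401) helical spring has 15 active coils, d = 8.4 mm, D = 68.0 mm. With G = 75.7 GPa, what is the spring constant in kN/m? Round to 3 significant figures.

9.99 kN/m

k = Gd⁴/(8D³N_a) = (75.7×10³ × 8.4⁴) / (8 × 68.0³ × 15)
  = 3.76889e+08 / 3.77318e+07 = 9.9886 N/mm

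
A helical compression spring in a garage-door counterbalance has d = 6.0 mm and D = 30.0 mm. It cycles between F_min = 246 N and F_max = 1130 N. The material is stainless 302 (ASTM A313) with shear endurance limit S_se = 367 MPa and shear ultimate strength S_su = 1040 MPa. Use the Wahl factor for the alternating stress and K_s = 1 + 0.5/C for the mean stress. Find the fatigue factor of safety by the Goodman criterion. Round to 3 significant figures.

1.23

C = D/d = 30.0/6.0 = 5.0000; K_W = (4C−1)/(4C−4)+0.615/C = 1.3105; K_s = 1+0.5/C = 1.1000
F_a = (F_max−F_min)/2 = 442 N; F_m = (F_max+F_min)/2 = 688 N
τ_a = K_W·8F_aD/(πd³) = 1.3105 × 156.33 = 204.86 MPa
τ_m = K_s·8F_mD/(πd³) = 1.1000 × 243.33 = 267.66 MPa
Goodman: 1/n_f = τ_a/S_se + τ_m/S_su = 204.86/367 + 267.66/1040 = 0.55821 + 0.25737 = 0.81558
n_f = 1/0.81558 = 1.226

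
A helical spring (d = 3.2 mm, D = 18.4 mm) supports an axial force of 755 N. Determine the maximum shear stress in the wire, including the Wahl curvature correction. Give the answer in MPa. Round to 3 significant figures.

Spring index C = D/d = 18.4/3.2 = 5.7500
K_W = (4C−1)/(4C−4) + 0.615/C = 22.000/19.000 + 0.1070 = 1.2649
τ₀ = 8FD/(πd³) = 8·755·18.4/(π·3.2³) = 111136/102.94 = 1079.6 MPa
τ_max = K·τ₀ = 1.2649 × 1079.6 = 1365.5 MPa

1370 MPa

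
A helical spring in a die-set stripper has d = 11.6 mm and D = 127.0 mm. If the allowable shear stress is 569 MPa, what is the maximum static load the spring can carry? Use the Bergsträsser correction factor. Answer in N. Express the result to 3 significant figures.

2450 N

C = D/d = 127.0/11.6 = 10.9483
K_B = (4C+2)/(4C−3) = 45.793/40.793 = 1.1226
τ_max = K·8FD/(πd³) → F_max = τ_allow·πd³/(8DK)
F_max = 569·π·11.6³/(8·127.0·1.1226) = 2.7902e+06/1140.5 = 2446.4 N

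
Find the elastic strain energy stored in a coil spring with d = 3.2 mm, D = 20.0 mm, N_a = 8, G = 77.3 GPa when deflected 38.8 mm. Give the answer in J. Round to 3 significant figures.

k = Gd⁴/(8D³N_a) = (77.3×10³)(3.2⁴)/(8·20.0³·8) = 15.831 N/mm
U = ½kδ² = 0.5 × 15.831 × 38.8² = 11916 N·mm = 11.916 J

11.9 J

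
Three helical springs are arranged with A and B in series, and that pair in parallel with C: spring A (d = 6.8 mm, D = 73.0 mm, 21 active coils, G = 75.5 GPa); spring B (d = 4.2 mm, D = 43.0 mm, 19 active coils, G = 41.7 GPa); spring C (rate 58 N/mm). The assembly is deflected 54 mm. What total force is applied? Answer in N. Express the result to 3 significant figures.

3170 N

k_A = Gd⁴/(8D³N_a) = (75.5×10³)(6.8⁴)/(8·73.0³·21) = 2.47 N/mm
k_B = Gd⁴/(8D³N_a) = (41.7×10³)(4.2⁴)/(8·43.0³·19) = 1.0737 N/mm
Springs A,B series: k_AB = 1/(1/2.47+1/1.0737) = 0.74839 N/mm; parallel with C: k_eq = 0.74839+58 = 58.748 N/mm
F = k_eq·δ = 58.748·54 = 3172.4 N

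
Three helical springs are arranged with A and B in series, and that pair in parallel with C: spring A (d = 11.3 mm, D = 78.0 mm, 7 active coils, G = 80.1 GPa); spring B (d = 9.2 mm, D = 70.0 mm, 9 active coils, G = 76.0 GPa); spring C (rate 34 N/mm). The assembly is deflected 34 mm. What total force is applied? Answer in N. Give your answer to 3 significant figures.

1670 N

k_A = Gd⁴/(8D³N_a) = (80.1×10³)(11.3⁴)/(8·78.0³·7) = 49.144 N/mm
k_B = Gd⁴/(8D³N_a) = (76.0×10³)(9.2⁴)/(8·70.0³·9) = 22.046 N/mm
Springs A,B series: k_AB = 1/(1/49.144+1/22.046) = 15.219 N/mm; parallel with C: k_eq = 15.219+34 = 49.219 N/mm
F = k_eq·δ = 49.219·34 = 1673.4 N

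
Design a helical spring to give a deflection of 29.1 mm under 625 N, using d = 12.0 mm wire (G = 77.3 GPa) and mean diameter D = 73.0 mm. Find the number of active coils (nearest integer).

24

Required rate k = F/δ = 625/29.1 = 21.478 N/mm
N_a = Gd⁴/(8D³k) = (77.3×10³ × 12.0⁴)/(8 × 73.0³ × 21.478)
    = 1.60289e+09 / 6.68414e+07 = 23.98 → 24 coils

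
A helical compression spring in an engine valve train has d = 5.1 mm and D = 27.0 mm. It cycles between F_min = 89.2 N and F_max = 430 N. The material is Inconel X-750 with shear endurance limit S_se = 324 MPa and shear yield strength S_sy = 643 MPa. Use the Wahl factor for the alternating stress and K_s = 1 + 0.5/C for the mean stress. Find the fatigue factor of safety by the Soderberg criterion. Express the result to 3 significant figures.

C = D/d = 27.0/5.1 = 5.2941; K_W = (4C−1)/(4C−4)+0.615/C = 1.2908; K_s = 1+0.5/C = 1.0944
F_a = (F_max−F_min)/2 = 170.4 N; F_m = (F_max+F_min)/2 = 259.6 N
τ_a = K_W·8F_aD/(πd³) = 1.2908 × 88.321 = 114.01 MPa
τ_m = K_s·8F_mD/(πd³) = 1.0944 × 134.55 = 147.26 MPa
Soderberg: 1/n_f = τ_a/S_se + τ_m/S_sy = 114.01/324 + 147.26/643 = 0.35187 + 0.22902 = 0.5809
n_f = 1/0.5809 = 1.721

1.72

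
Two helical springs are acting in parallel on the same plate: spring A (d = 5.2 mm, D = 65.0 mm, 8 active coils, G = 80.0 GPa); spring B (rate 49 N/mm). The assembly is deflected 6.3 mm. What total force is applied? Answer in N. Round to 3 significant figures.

k_A = Gd⁴/(8D³N_a) = (80.0×10³)(5.2⁴)/(8·65.0³·8) = 3.328 N/mm
Parallel: k_eq = 3.328 + 49 = 52.328 N/mm
F = k_eq·δ = 52.328·6.3 = 329.67 N

330 N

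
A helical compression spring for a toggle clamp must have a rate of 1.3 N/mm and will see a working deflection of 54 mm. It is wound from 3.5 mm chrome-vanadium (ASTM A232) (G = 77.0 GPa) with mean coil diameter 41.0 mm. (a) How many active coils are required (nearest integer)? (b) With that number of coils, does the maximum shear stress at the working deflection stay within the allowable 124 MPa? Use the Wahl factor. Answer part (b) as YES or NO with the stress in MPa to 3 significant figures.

(a) 16 coils; (b) NO, τ_max = 193 MPa

N_a = Gd⁴/(8D³k) = (77.0×10³)(3.5⁴)/(8·41.0³·1.3) = 16.12 → N_a = 16
Actual rate k = Gd⁴/(8D³·16) = 1.3098 N/mm
Working load F = kδ = 1.3098·54 = 70.729 N
C = 41.0/3.5 = 11.7143; K_W = (4C−1)/(4C−4)+0.615/C = 1.1225
τ_max = K_W·8FD/(πd³) = 1.1225·172.23 = 193.33 MPa
τ_max > 124 MPa → exceeds allowable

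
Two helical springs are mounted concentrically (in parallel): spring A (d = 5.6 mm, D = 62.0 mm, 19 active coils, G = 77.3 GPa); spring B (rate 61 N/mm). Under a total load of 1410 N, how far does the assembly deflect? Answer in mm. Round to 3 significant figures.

k_A = Gd⁴/(8D³N_a) = (77.3×10³)(5.6⁴)/(8·62.0³·19) = 2.0985 N/mm
Parallel: k_eq = 2.0985 + 61 = 63.099 N/mm
δ = F/k_eq = 1410/63.099 = 22.346 mm

22.3 mm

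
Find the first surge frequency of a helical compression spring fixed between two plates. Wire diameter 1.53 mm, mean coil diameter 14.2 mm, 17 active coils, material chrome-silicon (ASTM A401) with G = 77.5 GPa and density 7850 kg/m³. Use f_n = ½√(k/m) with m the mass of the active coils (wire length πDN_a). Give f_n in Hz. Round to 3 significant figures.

158 Hz

k = Gd⁴/(8D³N_a) = (77.5×10³)(1.53⁴)/(8·14.2³·17) = 1.0906 N/mm = 1090.6 N/m
Wire length L = πDN_a = π·14.2·17 = 758.38 mm
m = ρ·(πd²/4)·L = 7850 × 1.8385×10⁻⁶ m² × 0.75838 m = 0.010945 kg
f_n = ½√(k/m) = 0.5·√(1090.6/0.010945) = 0.5·√(99640) = 157.83 Hz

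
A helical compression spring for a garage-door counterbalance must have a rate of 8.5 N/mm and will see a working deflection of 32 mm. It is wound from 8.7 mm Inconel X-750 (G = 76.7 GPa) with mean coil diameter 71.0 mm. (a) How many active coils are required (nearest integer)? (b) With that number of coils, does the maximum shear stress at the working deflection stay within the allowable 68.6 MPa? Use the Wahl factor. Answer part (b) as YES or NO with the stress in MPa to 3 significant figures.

(a) 18 coils; (b) NO, τ_max = 88.4 MPa

N_a = Gd⁴/(8D³k) = (76.7×10³)(8.7⁴)/(8·71.0³·8.5) = 18.05 → N_a = 18
Actual rate k = Gd⁴/(8D³·18) = 8.5258 N/mm
Working load F = kδ = 8.5258·32 = 272.83 N
C = 71.0/8.7 = 8.1609; K_W = (4C−1)/(4C−4)+0.615/C = 1.1801
τ_max = K_W·8FD/(πd³) = 1.1801·74.908 = 88.398 MPa
τ_max > 68.6 MPa → exceeds allowable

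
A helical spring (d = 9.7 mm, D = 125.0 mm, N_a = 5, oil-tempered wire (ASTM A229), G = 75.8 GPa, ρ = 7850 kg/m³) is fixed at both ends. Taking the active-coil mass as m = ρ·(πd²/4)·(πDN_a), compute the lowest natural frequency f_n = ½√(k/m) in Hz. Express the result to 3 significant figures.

43.4 Hz

k = Gd⁴/(8D³N_a) = (75.8×10³)(9.7⁴)/(8·125.0³·5) = 8.5895 N/mm = 8589.5 N/m
Wire length L = πDN_a = π·125.0·5 = 1963.5 mm
m = ρ·(πd²/4)·L = 7850 × 73.898×10⁻⁶ m² × 1.9635 m = 1.139 kg
f_n = ½√(k/m) = 0.5·√(8589.5/1.139) = 0.5·√(7541.1) = 43.42 Hz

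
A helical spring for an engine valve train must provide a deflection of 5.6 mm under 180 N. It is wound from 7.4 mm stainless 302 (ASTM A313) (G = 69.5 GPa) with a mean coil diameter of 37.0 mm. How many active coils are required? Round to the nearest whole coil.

Required rate k = F/δ = 180/5.6 = 32.143 N/mm
N_a = Gd⁴/(8D³k) = (69.5×10³ × 7.4⁴)/(8 × 37.0³ × 32.143)
    = 2.08407e+08 / 1.30251e+07 = 16 → 16 coils

16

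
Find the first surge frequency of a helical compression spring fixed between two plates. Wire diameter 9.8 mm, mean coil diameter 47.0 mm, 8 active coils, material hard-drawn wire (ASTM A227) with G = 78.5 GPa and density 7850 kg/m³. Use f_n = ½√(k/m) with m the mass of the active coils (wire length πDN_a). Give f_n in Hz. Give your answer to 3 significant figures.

k = Gd⁴/(8D³N_a) = (78.5×10³)(9.8⁴)/(8·47.0³·8) = 108.97 N/mm = 1.0897e+05 N/m
Wire length L = πDN_a = π·47.0·8 = 1181.2 mm
m = ρ·(πd²/4)·L = 7850 × 75.43×10⁻⁶ m² × 1.1812 m = 0.69944 kg
f_n = ½√(k/m) = 0.5·√(1.0897e+05/0.69944) = 0.5·√(1.5579e+05) = 197.35 Hz

197 Hz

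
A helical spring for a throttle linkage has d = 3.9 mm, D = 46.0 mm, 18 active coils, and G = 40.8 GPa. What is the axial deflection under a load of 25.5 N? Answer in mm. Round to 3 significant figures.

37.9 mm

k = Gd⁴/(8D³N_a) = (40.8×10³)(3.9⁴)/(8·46.0³·18) = 0.67341 N/mm
δ = F/k = 25.5 / 0.67341 = 37.867 mm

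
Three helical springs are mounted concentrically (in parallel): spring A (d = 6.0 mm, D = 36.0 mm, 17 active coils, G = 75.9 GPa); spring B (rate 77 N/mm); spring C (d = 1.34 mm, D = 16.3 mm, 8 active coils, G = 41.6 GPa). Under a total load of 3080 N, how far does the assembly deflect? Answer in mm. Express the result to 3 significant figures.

k_A = Gd⁴/(8D³N_a) = (75.9×10³)(6.0⁴)/(8·36.0³·17) = 15.502 N/mm
k_C = Gd⁴/(8D³N_a) = (41.6×10³)(1.34⁴)/(8·16.3³·8) = 0.48392 N/mm
Parallel: k_eq = 15.502 + 77 + 0.48392 = 92.986 N/mm
δ = F/k_eq = 3080/92.986 = 33.123 mm

33.1 mm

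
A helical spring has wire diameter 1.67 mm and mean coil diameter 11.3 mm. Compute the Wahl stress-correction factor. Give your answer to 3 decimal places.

C = D/d = 11.3/1.67 = 6.7665
K_W = (4C−1)/(4C−4) + 0.615/C = 26.066/23.066 + 0.0909 = 1.2210

1.221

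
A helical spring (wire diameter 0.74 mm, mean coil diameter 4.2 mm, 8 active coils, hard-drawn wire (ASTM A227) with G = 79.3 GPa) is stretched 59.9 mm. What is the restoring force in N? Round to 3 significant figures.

k = Gd⁴/(8D³N_a) = (79.3×10³)(0.74⁴)/(8·4.2³·8) = 5.015 N/mm
F = k·δ = 5.015 × 59.9 = 300.4 N

300 N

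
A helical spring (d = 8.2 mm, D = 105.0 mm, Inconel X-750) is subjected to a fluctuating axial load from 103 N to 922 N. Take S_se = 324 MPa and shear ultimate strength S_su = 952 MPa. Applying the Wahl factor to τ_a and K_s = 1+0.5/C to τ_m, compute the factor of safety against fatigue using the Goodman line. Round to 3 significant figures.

1.05

C = D/d = 105.0/8.2 = 12.8049; K_W = (4C−1)/(4C−4)+0.615/C = 1.1116; K_s = 1+0.5/C = 1.0390
F_a = (F_max−F_min)/2 = 409.5 N; F_m = (F_max+F_min)/2 = 512.5 N
τ_a = K_W·8F_aD/(πd³) = 1.1116 × 198.58 = 220.74 MPa
τ_m = K_s·8F_mD/(πd³) = 1.0390 × 248.53 = 258.24 MPa
Goodman: 1/n_f = τ_a/S_se + τ_m/S_su = 220.74/324 + 258.24/952 = 0.68129 + 0.27126 = 0.95254
n_f = 1/0.95254 = 1.05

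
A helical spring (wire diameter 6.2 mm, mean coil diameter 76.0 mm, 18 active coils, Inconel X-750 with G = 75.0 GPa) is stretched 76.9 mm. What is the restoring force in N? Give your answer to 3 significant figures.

135 N

k = Gd⁴/(8D³N_a) = (75.0×10³)(6.2⁴)/(8·76.0³·18) = 1.7532 N/mm
F = k·δ = 1.7532 × 76.9 = 134.82 N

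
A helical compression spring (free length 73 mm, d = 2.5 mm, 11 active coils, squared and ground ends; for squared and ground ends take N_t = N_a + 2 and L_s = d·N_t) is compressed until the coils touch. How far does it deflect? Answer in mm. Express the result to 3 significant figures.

40.5 mm

N_t = 13; L_s = 2.5·13 = 32.5 mm
δ_solid = L₀ − L_s = 73 − 32.5 = 40.5 mm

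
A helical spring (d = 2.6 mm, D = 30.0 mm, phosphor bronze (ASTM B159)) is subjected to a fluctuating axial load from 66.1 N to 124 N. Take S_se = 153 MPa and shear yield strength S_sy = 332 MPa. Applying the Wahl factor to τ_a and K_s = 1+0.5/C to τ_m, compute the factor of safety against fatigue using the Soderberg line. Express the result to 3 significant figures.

C = D/d = 30.0/2.6 = 11.5385; K_W = (4C−1)/(4C−4)+0.615/C = 1.1245; K_s = 1+0.5/C = 1.0433
F_a = (F_max−F_min)/2 = 28.95 N; F_m = (F_max+F_min)/2 = 95.05 N
τ_a = K_W·8F_aD/(πd³) = 1.1245 × 125.83 = 141.49 MPa
τ_m = K_s·8F_mD/(πd³) = 1.0433 × 413.14 = 431.04 MPa
Soderberg: 1/n_f = τ_a/S_se + τ_m/S_sy = 141.49/153 + 431.04/332 = 0.92480 + 1.29831 = 2.2231
n_f = 1/2.2231 = 0.4498

0.450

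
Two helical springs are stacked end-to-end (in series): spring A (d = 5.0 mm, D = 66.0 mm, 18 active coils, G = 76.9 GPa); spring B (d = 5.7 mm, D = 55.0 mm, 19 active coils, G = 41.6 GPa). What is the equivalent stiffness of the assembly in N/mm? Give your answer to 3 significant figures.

0.696 N/mm

k_A = Gd⁴/(8D³N_a) = (76.9×10³)(5.0⁴)/(8·66.0³·18) = 1.1609 N/mm
k_B = Gd⁴/(8D³N_a) = (41.6×10³)(5.7⁴)/(8·55.0³·19) = 1.7364 N/mm
Series: 1/k_eq = 1/1.1609 + 1/1.7364 = 1.4373; k_eq = 0.69577 N/mm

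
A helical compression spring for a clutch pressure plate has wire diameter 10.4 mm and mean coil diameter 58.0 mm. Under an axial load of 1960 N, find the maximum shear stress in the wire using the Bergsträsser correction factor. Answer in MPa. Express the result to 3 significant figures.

324 MPa

Spring index C = D/d = 58.0/10.4 = 5.5769
K_B = (4C+2)/(4C−3) = 24.308/19.308 = 1.2590
τ₀ = 8FD/(πd³) = 8·1960·58.0/(π·10.4³) = 909440/3533.9 = 257.35 MPa
τ_max = K·τ₀ = 1.2590 × 257.35 = 323.99 MPa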